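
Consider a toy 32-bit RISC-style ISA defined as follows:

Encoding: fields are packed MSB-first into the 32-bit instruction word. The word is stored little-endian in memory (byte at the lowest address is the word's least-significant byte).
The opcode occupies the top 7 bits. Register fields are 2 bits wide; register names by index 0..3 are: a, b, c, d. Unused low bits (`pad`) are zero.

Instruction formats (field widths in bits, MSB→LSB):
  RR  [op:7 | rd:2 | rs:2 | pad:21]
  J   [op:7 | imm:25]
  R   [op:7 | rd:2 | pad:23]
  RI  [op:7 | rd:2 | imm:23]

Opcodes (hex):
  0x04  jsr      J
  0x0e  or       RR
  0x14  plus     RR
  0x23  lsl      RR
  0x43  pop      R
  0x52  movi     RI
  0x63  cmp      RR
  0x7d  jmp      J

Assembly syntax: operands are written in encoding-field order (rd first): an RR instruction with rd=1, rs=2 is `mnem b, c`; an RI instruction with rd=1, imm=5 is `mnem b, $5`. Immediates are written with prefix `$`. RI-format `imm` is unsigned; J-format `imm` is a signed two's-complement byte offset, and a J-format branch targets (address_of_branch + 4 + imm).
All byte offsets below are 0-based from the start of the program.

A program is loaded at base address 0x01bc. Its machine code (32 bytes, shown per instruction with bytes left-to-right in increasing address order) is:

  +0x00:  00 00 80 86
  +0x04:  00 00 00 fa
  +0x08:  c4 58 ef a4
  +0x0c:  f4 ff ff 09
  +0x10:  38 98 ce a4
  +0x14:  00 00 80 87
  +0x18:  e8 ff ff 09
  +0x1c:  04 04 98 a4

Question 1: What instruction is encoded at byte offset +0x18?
jsr $-24

+0x18: e8 ff ff 09 ⇒ word 0x09ffffe8 (little)
  op=0x09ffffe8>>25=0x4 ⇒ jsr (J)
  imm: (w>>0)&0x1ffffff=0x1ffffe8 (s25→-24) → $-24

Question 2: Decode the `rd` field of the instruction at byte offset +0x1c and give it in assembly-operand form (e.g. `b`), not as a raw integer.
+0x1c: 04 04 98 a4 ⇒ word 0xa4980404 (little)
  top 7b → 0x52 → movi [RI]
  rd@[24:23]=0x1 ⇒ b
  imm@[22:0]=0x180404 ⇒ $1573892

b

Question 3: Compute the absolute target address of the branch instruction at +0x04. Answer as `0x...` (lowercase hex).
@+04  little-endian(00 00 00 fa) = 0xfa000000
  opcode bits[31:25]=0x7d: jmp/J
  imm: (w>>0)&0x1ffffff=0x0 → $0
  target = base 0x01bc + off 0x04 + 4 + imm 0 = 0x01c4

0x01c4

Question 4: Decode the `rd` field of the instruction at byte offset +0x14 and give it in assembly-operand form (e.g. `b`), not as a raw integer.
off 0x14: read 00 00 80 87 as little → 0x87800000
  opcode bits[31:25]=0x43: pop/R
  [24:23] rd=3 = d

d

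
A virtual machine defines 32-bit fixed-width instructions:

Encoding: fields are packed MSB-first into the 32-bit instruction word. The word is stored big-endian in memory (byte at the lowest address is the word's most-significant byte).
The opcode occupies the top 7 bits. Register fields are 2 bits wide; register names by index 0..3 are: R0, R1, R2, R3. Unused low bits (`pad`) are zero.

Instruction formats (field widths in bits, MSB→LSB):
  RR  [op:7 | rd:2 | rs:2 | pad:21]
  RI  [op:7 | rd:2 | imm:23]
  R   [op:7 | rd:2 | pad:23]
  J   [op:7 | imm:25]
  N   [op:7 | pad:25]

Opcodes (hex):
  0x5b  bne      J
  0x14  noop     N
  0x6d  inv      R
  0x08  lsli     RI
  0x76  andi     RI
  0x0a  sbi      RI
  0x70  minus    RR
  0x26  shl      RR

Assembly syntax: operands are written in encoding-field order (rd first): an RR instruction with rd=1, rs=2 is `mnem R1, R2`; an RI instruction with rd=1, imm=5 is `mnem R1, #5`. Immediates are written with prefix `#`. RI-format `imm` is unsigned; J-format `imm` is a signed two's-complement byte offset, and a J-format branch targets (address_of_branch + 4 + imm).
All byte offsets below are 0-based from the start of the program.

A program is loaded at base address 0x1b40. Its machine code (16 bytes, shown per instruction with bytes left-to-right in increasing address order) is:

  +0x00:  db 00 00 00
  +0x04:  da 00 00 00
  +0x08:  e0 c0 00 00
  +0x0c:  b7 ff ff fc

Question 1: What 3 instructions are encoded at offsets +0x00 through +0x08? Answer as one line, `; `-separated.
off 0x00: read db 00 00 00 as big → 0xdb000000
  opcode bits[31:25]=0x6d: inv/R
  rd: (w>>23)&0x3=0x2 → R2
off 0x04: read da 00 00 00 as big → 0xda000000
  opcode bits[31:25]=0x6d: inv/R
  rd: (w>>23)&0x3=0x0 → R0
off 0x08: read e0 c0 00 00 as big → 0xe0c00000
  opcode bits[31:25]=0x70: minus/RR
  rd: (w>>23)&0x3=0x1 → R1
  rs: (w>>21)&0x3=0x2 → R2

inv R2; inv R0; minus R1, R2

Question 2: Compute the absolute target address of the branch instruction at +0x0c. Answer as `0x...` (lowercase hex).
0x1b4c

[0c] b7 ff ff fc → 0xb7fffffc
  op=0xb7fffffc>>25=0x5b ⇒ bne (J)
  imm@[24:0]=0x1fffffc (s25→-4) ⇒ #-4
  target = base 0x1b40 + off 0x0c + 4 + imm -4 = 0x1b4c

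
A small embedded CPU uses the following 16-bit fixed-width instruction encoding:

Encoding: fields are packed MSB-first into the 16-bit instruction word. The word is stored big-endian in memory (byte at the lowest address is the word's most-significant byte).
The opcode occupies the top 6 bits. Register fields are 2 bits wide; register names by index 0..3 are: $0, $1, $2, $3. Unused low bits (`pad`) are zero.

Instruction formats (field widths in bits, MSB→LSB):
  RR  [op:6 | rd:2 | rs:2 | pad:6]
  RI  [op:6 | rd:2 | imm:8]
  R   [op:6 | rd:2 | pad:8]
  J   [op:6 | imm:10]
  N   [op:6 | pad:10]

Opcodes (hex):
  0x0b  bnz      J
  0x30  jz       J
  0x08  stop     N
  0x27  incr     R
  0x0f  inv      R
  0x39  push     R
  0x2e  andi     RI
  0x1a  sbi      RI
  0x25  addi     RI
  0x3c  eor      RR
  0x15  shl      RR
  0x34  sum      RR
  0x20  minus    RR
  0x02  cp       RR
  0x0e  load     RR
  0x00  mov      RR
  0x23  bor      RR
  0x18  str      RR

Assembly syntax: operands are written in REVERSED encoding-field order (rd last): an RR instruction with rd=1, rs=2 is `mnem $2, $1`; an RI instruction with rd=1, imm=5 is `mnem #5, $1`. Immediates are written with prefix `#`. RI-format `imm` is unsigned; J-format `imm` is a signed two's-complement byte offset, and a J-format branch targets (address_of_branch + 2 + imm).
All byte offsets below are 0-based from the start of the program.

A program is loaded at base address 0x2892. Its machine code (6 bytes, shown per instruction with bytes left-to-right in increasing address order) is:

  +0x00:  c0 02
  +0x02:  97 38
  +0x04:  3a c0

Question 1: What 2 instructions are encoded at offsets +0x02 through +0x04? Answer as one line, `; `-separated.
addi #56, $3; load $3, $2

off 0x02: read 97 38 as big → 0x9738
  opcode bits[15:10]=0x25: addi/RI
  rd: (w>>8)&0x3=0x3 → $3
  imm: (w>>0)&0xff=0x38 → #56
off 0x04: read 3a c0 as big → 0x3ac0
  opcode bits[15:10]=0xe: load/RR
  rd: (w>>8)&0x3=0x2 → $2
  rs: (w>>6)&0x3=0x3 → $3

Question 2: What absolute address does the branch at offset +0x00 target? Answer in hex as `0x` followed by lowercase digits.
0x2896

off 0x00: read c0 02 as big → 0xc002
  opcode bits[15:10]=0x30: jz/J
  imm: (w>>0)&0x3ff=0x2 → #2
  target = base 0x2892 + off 0x00 + 2 + imm 2 = 0x2896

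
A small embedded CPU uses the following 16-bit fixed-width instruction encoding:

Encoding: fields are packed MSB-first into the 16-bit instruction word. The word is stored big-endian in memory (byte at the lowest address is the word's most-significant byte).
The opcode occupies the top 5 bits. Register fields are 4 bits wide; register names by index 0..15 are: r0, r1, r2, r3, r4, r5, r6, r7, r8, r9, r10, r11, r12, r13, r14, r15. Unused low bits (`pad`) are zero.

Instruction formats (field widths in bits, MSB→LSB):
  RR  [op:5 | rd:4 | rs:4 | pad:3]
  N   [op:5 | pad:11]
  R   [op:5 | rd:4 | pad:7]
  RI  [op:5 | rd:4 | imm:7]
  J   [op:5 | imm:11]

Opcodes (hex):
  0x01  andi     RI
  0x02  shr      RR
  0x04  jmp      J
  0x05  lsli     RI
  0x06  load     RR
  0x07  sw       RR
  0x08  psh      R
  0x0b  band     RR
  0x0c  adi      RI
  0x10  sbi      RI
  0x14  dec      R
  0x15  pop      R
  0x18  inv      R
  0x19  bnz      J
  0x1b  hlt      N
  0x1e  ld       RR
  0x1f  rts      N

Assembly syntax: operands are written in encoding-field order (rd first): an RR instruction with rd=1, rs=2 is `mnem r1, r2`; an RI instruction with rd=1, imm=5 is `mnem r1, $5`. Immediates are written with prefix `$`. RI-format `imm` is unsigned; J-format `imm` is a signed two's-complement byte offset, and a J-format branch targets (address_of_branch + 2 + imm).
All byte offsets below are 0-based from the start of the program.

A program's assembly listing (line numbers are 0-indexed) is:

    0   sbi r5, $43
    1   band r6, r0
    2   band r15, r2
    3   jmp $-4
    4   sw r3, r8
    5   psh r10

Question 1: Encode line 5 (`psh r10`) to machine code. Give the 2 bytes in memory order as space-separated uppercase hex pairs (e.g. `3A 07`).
5. psh fields op=0x8:5|rd=10:4|pad=0:7 → word 4500h → 45 00

45 00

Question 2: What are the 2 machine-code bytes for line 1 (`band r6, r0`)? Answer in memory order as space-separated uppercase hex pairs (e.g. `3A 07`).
5B 00

1. band fields op=0xb:5|rd=6:4|rs=0:4|pad=0:3 → word 5b00h → 5b 00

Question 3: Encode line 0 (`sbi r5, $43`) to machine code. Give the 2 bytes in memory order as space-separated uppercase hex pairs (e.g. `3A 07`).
line 0 (sbi): pack op=0x10:5|rd=5:4|imm=43:7 = 0x82ab; big→ 82 ab

82 AB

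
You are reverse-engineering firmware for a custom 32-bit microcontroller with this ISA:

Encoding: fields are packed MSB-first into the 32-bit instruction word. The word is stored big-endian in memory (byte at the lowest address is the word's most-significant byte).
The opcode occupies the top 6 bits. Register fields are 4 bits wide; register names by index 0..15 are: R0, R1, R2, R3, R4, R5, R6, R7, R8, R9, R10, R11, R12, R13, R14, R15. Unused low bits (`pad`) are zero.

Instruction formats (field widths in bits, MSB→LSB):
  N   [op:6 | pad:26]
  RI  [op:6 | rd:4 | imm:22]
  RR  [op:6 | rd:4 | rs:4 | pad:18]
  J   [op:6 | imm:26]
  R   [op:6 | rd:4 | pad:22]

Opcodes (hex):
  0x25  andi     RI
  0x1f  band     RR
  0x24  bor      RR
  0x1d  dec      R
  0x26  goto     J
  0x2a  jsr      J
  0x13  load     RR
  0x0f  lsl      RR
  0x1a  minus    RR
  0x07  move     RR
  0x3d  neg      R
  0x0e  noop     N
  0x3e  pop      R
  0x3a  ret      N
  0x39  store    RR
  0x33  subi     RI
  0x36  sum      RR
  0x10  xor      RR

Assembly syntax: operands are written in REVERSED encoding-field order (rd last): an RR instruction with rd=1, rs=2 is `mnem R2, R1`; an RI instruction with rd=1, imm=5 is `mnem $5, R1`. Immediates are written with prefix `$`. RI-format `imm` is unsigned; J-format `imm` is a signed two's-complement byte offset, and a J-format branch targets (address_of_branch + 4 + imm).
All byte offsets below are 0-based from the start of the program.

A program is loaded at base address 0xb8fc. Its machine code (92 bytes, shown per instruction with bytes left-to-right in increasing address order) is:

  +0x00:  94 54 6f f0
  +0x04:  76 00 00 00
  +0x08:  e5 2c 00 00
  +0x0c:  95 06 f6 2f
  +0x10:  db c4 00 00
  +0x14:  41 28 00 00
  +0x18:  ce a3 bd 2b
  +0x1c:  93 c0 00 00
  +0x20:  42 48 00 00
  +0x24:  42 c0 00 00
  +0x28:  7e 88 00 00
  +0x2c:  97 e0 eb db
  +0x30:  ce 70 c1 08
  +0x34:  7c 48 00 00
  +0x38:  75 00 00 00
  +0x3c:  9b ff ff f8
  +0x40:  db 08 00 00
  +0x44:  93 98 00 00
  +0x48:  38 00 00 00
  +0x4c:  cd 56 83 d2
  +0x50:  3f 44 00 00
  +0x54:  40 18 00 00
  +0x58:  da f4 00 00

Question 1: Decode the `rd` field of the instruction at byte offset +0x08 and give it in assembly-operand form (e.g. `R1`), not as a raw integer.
[08] e5 2c 00 00 → 0xe52c0000
  opcode bits[31:26]=0x39: store/RR
  rd@[25:22]=0x4 ⇒ R4
  rs@[21:18]=0xb ⇒ R11

R4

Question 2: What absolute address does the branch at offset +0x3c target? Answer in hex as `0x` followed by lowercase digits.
off 0x3c: read 9b ff ff f8 as big → 0x9bfffff8
  opcode bits[31:26]=0x26: goto/J
  imm: (w>>0)&0x3ffffff=0x3fffff8 (s26→-8) → $-8
  target = base 0xb8fc + off 0x3c + 4 + imm -8 = 0xb934

0xb934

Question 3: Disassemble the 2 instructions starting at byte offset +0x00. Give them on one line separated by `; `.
andi $1339376, R1; dec R8

@+00  big-endian(94 54 6f f0) = 0x94546ff0
  op=0x94546ff0>>26=0x25 ⇒ andi (RI)
  rd@[25:22]=0x1 ⇒ R1
  imm@[21:0]=0x146ff0 ⇒ $1339376
@+04  big-endian(76 00 00 00) = 0x76000000
  op=0x76000000>>26=0x1d ⇒ dec (R)
  rd@[25:22]=0x8 ⇒ R8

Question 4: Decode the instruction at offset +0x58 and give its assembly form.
sum R13, R11

+0x58: da f4 00 00 ⇒ word 0xdaf40000 (big)
  op=0xdaf40000>>26=0x36 ⇒ sum (RR)
  [25:22] rd=11 = R11
  [21:18] rs=13 = R13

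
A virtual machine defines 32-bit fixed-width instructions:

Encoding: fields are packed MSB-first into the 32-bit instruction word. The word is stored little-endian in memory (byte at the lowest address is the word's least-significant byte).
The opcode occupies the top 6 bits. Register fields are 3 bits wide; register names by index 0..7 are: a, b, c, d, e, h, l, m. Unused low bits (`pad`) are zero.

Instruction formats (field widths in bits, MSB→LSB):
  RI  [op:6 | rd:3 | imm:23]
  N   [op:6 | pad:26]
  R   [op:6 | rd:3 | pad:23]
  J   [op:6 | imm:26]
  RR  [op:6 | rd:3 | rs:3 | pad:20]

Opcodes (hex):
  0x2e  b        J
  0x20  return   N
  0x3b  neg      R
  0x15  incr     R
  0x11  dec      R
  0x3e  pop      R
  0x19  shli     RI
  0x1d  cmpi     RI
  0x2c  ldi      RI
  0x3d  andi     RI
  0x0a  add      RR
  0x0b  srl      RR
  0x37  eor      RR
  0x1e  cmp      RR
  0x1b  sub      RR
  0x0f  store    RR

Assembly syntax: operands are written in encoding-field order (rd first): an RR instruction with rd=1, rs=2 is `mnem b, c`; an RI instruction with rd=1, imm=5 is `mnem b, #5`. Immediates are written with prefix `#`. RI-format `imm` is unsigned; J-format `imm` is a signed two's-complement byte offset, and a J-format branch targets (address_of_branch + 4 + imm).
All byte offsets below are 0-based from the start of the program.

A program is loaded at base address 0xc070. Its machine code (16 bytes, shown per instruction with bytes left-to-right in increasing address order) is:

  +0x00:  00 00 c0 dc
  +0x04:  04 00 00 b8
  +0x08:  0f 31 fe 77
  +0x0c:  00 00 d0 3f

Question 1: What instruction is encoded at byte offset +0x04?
b #4

+0x04: 04 00 00 b8 ⇒ word 0xb8000004 (little)
  top 6b → 0x2e → b [J]
  [25:0] imm=4 = #4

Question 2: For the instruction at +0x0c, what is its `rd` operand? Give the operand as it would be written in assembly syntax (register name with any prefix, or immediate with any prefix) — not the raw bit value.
[0c] 00 00 d0 3f → 0x3fd00000
  op=0x3fd00000>>26=0xf ⇒ store (RR)
  [25:23] rd=7 = m
  [22:20] rs=5 = h

m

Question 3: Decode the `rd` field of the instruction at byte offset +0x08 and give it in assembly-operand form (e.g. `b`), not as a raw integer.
m

off 0x08: read 0f 31 fe 77 as little → 0x77fe310f
  top 6b → 0x1d → cmpi [RI]
  rd@[25:23]=0x7 ⇒ m
  imm@[22:0]=0x7e310f ⇒ #8270095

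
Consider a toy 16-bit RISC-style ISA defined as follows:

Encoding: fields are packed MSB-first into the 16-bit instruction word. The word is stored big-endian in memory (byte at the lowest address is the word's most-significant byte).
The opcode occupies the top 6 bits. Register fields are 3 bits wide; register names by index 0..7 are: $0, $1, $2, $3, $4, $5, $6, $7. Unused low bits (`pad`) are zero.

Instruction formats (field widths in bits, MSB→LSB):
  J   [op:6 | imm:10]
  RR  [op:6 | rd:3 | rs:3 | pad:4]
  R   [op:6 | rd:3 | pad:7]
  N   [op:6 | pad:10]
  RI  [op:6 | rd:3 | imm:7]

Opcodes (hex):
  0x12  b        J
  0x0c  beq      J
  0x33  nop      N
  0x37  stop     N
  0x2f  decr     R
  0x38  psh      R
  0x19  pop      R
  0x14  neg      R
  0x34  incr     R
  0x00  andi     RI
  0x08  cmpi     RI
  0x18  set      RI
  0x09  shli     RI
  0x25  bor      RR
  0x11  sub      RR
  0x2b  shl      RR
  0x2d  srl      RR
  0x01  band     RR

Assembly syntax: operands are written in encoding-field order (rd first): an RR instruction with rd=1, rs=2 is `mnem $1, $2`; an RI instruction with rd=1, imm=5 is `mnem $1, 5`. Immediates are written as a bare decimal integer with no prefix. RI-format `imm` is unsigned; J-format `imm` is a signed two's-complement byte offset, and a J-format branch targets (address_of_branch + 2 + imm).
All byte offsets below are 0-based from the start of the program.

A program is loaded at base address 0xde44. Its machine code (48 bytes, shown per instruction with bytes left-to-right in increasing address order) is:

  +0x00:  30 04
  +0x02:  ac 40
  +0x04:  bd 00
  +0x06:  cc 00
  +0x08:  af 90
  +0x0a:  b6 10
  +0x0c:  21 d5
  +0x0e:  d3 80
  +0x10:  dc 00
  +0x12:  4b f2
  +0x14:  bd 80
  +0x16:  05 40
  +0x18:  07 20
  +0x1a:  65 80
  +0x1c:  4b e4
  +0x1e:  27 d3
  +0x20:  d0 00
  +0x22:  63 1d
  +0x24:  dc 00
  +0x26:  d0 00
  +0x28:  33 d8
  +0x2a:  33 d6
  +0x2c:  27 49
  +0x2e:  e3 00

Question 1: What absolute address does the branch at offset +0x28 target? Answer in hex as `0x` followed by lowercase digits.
[28] 33 d8 → 0x33d8
  opcode bits[15:10]=0xc: beq/J
  imm@[9:0]=0x3d8 (s10→-40) ⇒ -40
  target = base 0xde44 + off 0x28 + 2 + imm -40 = 0xde46

0xde46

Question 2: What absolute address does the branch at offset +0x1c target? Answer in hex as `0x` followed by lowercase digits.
off 0x1c: read 4b e4 as big → 0x4be4
  opcode bits[15:10]=0x12: b/J
  imm@[9:0]=0x3e4 (s10→-28) ⇒ -28
  target = base 0xde44 + off 0x1c + 2 + imm -28 = 0xde46

0xde46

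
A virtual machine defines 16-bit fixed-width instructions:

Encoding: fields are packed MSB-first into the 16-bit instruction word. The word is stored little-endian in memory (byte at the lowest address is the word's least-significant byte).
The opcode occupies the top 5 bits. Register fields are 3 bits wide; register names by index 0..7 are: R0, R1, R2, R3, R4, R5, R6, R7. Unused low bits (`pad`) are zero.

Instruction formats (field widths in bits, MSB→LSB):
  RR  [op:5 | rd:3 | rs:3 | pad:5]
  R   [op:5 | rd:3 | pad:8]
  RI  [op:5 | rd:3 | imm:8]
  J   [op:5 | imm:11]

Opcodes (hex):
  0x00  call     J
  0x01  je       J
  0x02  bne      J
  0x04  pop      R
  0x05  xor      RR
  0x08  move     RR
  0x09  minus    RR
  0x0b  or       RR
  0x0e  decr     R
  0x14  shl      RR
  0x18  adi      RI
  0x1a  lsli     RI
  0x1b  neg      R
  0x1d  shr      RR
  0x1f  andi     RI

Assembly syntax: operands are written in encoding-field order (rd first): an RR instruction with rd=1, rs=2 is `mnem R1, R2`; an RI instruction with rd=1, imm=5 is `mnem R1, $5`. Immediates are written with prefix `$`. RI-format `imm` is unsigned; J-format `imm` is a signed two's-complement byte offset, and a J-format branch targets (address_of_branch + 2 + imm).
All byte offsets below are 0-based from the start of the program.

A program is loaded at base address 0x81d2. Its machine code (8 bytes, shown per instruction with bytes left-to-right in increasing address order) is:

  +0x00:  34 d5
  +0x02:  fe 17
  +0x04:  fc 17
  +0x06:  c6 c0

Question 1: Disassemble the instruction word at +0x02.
bne $-2

off 0x02: read fe 17 as little → 0x17fe
  top 5b → 0x2 → bne [J]
  imm@[10:0]=0x7fe (s11→-2) ⇒ $-2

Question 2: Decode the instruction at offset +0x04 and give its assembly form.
bne $-4

@+04  little-endian(fc 17) = 0x17fc
  op=0x17fc>>11=0x2 ⇒ bne (J)
  imm@[10:0]=0x7fc (s11→-4) ⇒ $-4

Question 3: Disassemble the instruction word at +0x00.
+0x00: 34 d5 ⇒ word 0xd534 (little)
  opcode bits[15:11]=0x1a: lsli/RI
  [10:8] rd=5 = R5
  [7:0] imm=52 = $52

lsli R5, $52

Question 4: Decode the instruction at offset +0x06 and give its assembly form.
@+06  little-endian(c6 c0) = 0xc0c6
  op=0xc0c6>>11=0x18 ⇒ adi (RI)
  [10:8] rd=0 = R0
  [7:0] imm=198 = $198

adi R0, $198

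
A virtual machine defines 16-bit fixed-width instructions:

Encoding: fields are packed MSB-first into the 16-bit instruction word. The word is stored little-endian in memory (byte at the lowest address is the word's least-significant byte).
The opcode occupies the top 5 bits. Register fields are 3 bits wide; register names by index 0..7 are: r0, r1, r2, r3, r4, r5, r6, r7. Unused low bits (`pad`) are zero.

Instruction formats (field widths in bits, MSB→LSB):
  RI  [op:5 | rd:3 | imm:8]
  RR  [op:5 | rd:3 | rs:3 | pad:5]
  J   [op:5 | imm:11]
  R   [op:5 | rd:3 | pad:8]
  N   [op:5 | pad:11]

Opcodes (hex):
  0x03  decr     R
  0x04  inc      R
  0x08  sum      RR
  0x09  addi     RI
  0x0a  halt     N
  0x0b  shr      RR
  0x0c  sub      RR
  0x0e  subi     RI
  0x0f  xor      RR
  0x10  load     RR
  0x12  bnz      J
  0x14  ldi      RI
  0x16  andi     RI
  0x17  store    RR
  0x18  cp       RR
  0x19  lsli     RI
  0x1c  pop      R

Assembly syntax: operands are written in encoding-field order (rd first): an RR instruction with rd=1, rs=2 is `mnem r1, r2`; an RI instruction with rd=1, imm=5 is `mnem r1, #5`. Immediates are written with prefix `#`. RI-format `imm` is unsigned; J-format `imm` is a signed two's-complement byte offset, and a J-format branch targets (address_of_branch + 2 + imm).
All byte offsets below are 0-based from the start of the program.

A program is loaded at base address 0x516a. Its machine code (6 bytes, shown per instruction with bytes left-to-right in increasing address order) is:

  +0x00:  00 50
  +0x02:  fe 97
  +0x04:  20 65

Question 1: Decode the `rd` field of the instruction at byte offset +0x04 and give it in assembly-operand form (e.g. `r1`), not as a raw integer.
+0x04: 20 65 ⇒ word 0x6520 (little)
  top 5b → 0xc → sub [RR]
  rd@[10:8]=0x5 ⇒ r5
  rs@[7:5]=0x1 ⇒ r1

r5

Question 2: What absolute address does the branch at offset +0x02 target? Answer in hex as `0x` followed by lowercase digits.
off 0x02: read fe 97 as little → 0x97fe
  opcode bits[15:11]=0x12: bnz/J
  imm: (w>>0)&0x7ff=0x7fe (s11→-2) → #-2
  target = base 0x516a + off 0x02 + 2 + imm -2 = 0x516c

0x516c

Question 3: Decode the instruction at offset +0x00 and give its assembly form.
halt

+0x00: 00 50 ⇒ word 0x5000 (little)
  top 5b → 0xa → halt [N]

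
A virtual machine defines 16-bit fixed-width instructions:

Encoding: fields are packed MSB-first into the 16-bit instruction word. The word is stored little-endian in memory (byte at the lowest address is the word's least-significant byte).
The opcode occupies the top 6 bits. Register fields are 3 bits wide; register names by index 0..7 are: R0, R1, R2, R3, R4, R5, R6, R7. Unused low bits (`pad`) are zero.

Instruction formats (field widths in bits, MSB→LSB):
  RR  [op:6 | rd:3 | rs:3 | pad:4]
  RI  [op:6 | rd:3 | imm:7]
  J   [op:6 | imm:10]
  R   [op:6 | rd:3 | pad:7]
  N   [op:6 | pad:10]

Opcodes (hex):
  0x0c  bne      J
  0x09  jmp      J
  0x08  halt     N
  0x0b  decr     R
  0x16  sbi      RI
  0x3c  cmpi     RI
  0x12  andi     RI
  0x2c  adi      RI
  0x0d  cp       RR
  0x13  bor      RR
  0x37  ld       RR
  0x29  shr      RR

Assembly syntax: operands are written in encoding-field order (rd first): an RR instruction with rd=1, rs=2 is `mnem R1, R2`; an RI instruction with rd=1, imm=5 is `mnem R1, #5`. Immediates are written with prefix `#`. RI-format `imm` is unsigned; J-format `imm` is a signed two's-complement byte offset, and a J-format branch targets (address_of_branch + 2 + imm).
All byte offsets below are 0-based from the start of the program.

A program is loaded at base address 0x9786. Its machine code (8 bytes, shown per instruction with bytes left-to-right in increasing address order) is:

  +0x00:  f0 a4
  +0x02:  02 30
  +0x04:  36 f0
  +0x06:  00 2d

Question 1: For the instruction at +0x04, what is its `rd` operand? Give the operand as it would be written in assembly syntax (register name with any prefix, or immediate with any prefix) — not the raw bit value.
[04] 36 f0 → 0xf036
  op=0xf036>>10=0x3c ⇒ cmpi (RI)
  [9:7] rd=0 = R0
  [6:0] imm=54 = #54

R0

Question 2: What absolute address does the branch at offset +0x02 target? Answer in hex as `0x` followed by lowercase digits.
[02] 02 30 → 0x3002
  opcode bits[15:10]=0xc: bne/J
  [9:0] imm=2 = #2
  target = base 0x9786 + off 0x02 + 2 + imm 2 = 0x978c

0x978c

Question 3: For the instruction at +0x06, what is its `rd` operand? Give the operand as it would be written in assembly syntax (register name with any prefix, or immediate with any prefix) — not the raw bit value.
R2

+0x06: 00 2d ⇒ word 0x2d00 (little)
  opcode bits[15:10]=0xb: decr/R
  rd: (w>>7)&0x7=0x2 → R2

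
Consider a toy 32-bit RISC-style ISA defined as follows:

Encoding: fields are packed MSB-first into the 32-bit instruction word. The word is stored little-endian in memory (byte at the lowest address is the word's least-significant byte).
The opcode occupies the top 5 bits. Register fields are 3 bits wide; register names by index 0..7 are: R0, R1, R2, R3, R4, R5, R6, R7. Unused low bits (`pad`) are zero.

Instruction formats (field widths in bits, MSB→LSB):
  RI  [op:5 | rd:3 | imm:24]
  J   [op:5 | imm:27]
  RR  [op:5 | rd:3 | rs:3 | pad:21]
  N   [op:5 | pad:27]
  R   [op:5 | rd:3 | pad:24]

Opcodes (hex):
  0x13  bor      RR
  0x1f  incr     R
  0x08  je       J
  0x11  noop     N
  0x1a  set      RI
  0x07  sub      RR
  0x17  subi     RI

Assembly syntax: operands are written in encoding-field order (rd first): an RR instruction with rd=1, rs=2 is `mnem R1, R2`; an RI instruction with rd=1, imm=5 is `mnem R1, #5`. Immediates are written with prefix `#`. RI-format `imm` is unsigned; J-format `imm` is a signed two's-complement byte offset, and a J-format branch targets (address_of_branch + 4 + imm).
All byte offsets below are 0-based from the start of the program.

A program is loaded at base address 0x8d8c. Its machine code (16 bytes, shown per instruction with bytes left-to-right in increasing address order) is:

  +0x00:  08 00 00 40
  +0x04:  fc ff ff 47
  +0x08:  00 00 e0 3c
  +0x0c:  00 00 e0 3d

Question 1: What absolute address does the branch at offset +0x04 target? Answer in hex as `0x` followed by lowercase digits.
off 0x04: read fc ff ff 47 as little → 0x47fffffc
  top 5b → 0x8 → je [J]
  imm: (w>>0)&0x7ffffff=0x7fffffc (s27→-4) → #-4
  target = base 0x8d8c + off 0x04 + 4 + imm -4 = 0x8d90

0x8d90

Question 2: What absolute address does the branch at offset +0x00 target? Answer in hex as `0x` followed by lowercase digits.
0x8d98

+0x00: 08 00 00 40 ⇒ word 0x40000008 (little)
  op=0x40000008>>27=0x8 ⇒ je (J)
  [26:0] imm=8 = #8
  target = base 0x8d8c + off 0x00 + 4 + imm 8 = 0x8d98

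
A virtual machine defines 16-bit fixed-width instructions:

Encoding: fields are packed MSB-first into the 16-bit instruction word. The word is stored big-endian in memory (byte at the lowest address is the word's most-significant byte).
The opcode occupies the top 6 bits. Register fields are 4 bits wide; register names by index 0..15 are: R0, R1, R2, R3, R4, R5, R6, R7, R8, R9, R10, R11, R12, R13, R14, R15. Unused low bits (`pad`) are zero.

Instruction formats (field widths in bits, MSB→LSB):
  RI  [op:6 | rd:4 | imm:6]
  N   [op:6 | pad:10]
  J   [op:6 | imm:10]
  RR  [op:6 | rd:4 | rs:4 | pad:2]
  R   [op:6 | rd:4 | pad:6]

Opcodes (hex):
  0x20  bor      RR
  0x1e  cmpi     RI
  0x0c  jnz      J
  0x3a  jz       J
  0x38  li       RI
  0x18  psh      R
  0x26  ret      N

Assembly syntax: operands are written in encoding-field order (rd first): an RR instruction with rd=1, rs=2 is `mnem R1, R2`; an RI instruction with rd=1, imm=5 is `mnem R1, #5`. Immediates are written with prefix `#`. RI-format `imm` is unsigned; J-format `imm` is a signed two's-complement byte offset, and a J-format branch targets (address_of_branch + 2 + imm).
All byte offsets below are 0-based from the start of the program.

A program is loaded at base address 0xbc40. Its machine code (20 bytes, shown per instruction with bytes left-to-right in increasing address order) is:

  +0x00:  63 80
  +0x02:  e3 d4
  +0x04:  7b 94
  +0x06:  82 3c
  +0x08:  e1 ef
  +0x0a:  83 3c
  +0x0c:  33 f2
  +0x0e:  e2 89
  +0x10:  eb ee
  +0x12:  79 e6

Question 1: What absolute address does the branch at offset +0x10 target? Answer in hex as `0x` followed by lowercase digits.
+0x10: eb ee ⇒ word 0xebee (big)
  top 6b → 0x3a → jz [J]
  imm: (w>>0)&0x3ff=0x3ee (s10→-18) → #-18
  target = base 0xbc40 + off 0x10 + 2 + imm -18 = 0xbc40

0xbc40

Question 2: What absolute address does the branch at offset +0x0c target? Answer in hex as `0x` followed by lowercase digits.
0xbc40

[0c] 33 f2 → 0x33f2
  top 6b → 0xc → jnz [J]
  imm@[9:0]=0x3f2 (s10→-14) ⇒ #-14
  target = base 0xbc40 + off 0x0c + 2 + imm -14 = 0xbc40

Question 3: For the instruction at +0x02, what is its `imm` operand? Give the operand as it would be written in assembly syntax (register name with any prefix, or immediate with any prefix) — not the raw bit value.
off 0x02: read e3 d4 as big → 0xe3d4
  top 6b → 0x38 → li [RI]
  rd: (w>>6)&0xf=0xf → R15
  imm: (w>>0)&0x3f=0x14 → #20

#20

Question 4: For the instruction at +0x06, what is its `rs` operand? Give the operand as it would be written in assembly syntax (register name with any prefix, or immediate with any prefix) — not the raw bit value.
@+06  big-endian(82 3c) = 0x823c
  op=0x823c>>10=0x20 ⇒ bor (RR)
  rd@[9:6]=0x8 ⇒ R8
  rs@[5:2]=0xf ⇒ R15

R15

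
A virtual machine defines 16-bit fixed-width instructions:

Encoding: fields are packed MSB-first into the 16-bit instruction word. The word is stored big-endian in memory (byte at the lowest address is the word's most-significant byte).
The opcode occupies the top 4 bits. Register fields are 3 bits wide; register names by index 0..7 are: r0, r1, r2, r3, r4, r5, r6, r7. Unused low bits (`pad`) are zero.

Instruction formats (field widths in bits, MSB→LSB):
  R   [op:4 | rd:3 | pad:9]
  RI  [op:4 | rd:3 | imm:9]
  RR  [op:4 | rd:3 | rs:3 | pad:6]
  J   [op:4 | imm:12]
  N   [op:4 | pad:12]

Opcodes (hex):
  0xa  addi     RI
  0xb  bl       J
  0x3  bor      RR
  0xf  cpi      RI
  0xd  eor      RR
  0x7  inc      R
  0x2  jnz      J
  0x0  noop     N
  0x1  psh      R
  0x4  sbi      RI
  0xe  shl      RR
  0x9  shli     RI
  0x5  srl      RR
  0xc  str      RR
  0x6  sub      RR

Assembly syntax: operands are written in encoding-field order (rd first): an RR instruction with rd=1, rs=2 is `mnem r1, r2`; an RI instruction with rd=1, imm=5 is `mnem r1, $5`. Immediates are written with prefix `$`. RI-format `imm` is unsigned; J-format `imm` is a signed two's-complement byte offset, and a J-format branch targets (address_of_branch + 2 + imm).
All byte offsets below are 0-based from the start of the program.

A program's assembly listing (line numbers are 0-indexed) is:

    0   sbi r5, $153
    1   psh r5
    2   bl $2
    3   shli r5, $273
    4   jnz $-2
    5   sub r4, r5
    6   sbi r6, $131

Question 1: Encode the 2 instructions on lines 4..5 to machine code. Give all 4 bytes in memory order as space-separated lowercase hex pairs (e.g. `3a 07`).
2f fe 69 40

L4: jnz op=0x2:4|imm=-2:12 ⇒ 0x2ffe ⇒ big 2f fe
L5: sub op=0x6:4|rd=4:3|rs=5:3|pad=0:6 ⇒ 0x6940 ⇒ big 69 40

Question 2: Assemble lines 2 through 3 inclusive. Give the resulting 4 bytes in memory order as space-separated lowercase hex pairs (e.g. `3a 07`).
b0 02 9b 11

L2: bl op=0xb:4|imm=2:12 ⇒ 0xb002 ⇒ big b0 02
L3: shli op=0x9:4|rd=5:3|imm=273:9 ⇒ 0x9b11 ⇒ big 9b 11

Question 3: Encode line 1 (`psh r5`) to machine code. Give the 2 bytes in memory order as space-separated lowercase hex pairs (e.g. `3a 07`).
1a 00

L1: psh op=0x1:4|rd=5:3|pad=0:9 ⇒ 0x1a00 ⇒ big 1a 00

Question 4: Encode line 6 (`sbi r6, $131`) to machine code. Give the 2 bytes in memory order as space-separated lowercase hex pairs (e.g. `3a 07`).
4c 83

L6: sbi op=0x4:4|rd=6:3|imm=131:9 ⇒ 0x4c83 ⇒ big 4c 83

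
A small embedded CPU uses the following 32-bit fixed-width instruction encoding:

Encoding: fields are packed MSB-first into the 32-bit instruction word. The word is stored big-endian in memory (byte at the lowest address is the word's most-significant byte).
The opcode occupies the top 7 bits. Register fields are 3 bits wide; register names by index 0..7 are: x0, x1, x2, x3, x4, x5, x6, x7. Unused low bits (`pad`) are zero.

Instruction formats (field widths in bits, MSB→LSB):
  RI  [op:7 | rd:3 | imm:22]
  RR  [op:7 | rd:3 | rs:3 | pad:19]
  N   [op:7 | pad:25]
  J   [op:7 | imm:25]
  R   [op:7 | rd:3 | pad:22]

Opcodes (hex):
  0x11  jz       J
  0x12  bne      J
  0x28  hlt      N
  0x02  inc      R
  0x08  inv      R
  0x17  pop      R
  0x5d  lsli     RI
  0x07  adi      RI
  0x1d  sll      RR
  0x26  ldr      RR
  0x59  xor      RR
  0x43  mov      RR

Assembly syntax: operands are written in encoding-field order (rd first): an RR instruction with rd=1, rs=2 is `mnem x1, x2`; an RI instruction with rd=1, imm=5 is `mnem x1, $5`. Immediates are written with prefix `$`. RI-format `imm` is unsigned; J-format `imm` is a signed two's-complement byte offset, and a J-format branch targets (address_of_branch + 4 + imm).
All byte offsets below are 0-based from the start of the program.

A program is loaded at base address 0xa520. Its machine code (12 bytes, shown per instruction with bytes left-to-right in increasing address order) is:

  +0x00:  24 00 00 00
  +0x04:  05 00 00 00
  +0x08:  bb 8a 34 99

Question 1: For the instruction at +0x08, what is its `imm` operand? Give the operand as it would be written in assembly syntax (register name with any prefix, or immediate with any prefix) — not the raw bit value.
@+08  big-endian(bb 8a 34 99) = 0xbb8a3499
  top 7b → 0x5d → lsli [RI]
  [24:22] rd=6 = x6
  [21:0] imm=668825 = $668825

$668825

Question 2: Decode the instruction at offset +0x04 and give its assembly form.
inc x4

+0x04: 05 00 00 00 ⇒ word 0x05000000 (big)
  op=0x05000000>>25=0x2 ⇒ inc (R)
  rd@[24:22]=0x4 ⇒ x4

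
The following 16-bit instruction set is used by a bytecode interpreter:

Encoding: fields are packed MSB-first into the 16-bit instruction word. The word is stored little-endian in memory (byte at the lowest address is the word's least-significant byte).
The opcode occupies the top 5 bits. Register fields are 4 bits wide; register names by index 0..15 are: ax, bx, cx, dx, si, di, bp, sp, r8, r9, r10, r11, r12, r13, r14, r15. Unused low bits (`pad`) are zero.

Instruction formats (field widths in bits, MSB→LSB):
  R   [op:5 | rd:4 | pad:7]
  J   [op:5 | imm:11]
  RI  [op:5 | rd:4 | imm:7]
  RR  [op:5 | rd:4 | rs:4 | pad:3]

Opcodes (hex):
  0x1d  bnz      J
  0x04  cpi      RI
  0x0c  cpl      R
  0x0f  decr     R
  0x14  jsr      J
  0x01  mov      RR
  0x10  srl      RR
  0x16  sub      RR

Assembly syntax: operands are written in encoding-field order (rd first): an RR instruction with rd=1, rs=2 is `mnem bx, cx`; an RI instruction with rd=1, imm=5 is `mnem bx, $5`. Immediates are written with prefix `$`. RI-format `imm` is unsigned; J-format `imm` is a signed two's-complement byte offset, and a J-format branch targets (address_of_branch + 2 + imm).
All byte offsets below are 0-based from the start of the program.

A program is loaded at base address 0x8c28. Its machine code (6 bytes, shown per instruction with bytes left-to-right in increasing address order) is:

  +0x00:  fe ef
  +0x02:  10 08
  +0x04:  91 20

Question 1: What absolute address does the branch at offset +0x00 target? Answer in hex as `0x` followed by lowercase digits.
0x8c28

[00] fe ef → 0xeffe
  top 5b → 0x1d → bnz [J]
  imm@[10:0]=0x7fe (s11→-2) ⇒ $-2
  target = base 0x8c28 + off 0x00 + 2 + imm -2 = 0x8c28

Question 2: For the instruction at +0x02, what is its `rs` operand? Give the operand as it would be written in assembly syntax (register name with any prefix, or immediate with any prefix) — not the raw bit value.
off 0x02: read 10 08 as little → 0x0810
  op=0x0810>>11=0x1 ⇒ mov (RR)
  [10:7] rd=0 = ax
  [6:3] rs=2 = cx

cx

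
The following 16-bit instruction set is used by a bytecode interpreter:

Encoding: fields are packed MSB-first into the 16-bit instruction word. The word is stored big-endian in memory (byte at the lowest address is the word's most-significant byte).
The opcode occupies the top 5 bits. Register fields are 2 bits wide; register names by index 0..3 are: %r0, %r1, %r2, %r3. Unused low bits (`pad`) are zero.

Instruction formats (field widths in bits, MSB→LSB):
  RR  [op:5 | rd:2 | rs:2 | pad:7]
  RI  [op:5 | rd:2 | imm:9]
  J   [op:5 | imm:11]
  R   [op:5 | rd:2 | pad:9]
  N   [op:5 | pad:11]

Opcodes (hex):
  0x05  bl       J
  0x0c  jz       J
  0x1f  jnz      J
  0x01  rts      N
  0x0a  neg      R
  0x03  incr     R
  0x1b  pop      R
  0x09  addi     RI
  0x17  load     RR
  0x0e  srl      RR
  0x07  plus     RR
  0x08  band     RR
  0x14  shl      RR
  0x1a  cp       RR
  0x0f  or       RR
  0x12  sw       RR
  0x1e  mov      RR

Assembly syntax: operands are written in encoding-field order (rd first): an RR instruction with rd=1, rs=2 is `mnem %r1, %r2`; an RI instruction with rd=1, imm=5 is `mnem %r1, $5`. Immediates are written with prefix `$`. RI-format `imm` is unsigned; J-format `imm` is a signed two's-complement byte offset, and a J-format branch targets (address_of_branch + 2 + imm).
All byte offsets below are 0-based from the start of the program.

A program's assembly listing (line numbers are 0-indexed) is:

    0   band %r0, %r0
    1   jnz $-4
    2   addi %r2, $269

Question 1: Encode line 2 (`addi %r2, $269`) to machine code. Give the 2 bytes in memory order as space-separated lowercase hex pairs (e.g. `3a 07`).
2. addi fields op=0x9:5|rd=2:2|imm=269:9 → word 4d0dh → 4d 0d

4d 0d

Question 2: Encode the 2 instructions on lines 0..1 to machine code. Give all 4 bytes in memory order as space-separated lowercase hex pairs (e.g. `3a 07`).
line 0 (band): pack op=0x8:5|rd=0:2|rs=0:2|pad=0:7 = 0x4000; big→ 40 00
line 1 (jnz): pack op=0x1f:5|imm=-4:11 = 0xfffc; big→ ff fc

40 00 ff fc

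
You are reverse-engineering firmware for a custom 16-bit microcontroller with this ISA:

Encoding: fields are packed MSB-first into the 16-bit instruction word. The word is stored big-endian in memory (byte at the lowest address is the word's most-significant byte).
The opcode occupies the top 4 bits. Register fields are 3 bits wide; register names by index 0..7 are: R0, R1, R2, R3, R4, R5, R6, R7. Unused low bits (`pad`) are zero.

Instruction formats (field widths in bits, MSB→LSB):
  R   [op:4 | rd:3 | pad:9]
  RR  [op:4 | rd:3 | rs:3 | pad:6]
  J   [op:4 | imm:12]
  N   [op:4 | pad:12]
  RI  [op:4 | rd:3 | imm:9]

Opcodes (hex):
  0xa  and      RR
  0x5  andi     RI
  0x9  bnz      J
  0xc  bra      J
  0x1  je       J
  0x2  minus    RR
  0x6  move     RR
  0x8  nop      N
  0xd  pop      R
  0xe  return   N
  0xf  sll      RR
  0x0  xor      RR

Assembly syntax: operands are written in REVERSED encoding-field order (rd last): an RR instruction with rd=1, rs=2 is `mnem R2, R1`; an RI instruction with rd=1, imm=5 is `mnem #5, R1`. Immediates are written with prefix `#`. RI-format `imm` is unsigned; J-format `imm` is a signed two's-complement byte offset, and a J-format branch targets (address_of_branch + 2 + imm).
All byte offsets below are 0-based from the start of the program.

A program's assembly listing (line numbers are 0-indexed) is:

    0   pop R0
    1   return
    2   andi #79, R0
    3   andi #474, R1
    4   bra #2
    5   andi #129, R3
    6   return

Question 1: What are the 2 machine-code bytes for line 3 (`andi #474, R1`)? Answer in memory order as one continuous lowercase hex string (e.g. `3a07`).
53da

3. andi fields op=0x5:4|rd=1:3|imm=474:9 → word 53dah → 53 da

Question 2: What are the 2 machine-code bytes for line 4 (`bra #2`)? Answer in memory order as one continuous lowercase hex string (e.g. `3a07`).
c002

4. bra fields op=0xc:4|imm=2:12 → word c002h → c0 02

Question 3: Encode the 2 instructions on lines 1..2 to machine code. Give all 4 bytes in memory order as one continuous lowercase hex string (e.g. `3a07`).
line 1 (return): pack op=0xe:4|pad=0:12 = 0xe000; big→ e0 00
line 2 (andi): pack op=0x5:4|rd=0:3|imm=79:9 = 0x504f; big→ 50 4f

e000504f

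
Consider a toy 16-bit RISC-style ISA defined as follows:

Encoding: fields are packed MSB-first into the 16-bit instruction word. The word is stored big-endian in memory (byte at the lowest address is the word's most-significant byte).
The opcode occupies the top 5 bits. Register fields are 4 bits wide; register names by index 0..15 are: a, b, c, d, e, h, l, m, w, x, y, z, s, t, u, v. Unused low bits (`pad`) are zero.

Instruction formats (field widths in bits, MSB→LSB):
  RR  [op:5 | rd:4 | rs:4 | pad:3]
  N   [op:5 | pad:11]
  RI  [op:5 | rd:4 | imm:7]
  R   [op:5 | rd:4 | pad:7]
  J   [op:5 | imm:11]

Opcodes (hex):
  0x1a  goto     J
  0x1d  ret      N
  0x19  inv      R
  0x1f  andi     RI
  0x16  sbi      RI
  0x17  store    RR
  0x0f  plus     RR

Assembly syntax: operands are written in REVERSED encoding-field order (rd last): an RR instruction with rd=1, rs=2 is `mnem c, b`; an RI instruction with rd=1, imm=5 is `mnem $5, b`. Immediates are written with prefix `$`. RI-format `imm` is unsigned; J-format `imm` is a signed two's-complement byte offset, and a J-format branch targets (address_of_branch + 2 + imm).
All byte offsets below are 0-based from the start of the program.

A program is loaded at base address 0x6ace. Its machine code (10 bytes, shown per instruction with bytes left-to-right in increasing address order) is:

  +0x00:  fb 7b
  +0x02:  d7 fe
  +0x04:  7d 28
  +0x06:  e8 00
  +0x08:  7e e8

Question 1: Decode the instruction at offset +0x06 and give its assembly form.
@+06  big-endian(e8 00) = 0xe800
  opcode bits[15:11]=0x1d: ret/N

ret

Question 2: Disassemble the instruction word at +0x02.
goto $-2

[02] d7 fe → 0xd7fe
  opcode bits[15:11]=0x1a: goto/J
  imm@[10:0]=0x7fe (s11→-2) ⇒ $-2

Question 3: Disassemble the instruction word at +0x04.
off 0x04: read 7d 28 as big → 0x7d28
  opcode bits[15:11]=0xf: plus/RR
  [10:7] rd=10 = y
  [6:3] rs=5 = h

plus h, y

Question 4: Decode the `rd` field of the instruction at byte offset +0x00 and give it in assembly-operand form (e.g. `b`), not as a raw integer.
+0x00: fb 7b ⇒ word 0xfb7b (big)
  top 5b → 0x1f → andi [RI]
  [10:7] rd=6 = l
  [6:0] imm=123 = $123

l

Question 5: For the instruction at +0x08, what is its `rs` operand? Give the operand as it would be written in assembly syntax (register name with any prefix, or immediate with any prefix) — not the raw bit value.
t

@+08  big-endian(7e e8) = 0x7ee8
  op=0x7ee8>>11=0xf ⇒ plus (RR)
  rd@[10:7]=0xd ⇒ t
  rs@[6:3]=0xd ⇒ t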